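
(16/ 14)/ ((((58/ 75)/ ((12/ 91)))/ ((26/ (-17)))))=-7200/ 24157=-0.30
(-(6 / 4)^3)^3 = -19683 / 512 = -38.44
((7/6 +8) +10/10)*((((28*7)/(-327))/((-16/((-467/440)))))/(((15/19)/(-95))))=503906543/10359360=48.64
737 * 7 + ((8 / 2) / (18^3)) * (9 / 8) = 6686065 / 1296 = 5159.00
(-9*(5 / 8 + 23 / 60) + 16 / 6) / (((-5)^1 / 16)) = 20.51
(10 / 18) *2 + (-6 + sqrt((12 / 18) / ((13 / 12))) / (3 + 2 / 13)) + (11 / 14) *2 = -3.07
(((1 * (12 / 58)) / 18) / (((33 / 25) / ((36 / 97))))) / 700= 0.00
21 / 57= 7 / 19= 0.37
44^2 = 1936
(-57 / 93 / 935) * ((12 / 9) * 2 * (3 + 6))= -456 / 28985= -0.02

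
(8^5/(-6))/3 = -16384/9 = -1820.44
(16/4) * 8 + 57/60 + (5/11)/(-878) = 3182261/96580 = 32.95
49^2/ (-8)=-2401/ 8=-300.12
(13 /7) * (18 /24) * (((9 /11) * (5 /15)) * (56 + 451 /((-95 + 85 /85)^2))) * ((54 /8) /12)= 521516151 /43543808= 11.98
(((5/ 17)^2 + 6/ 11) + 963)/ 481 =3063386/ 1529099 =2.00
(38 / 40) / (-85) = -19 / 1700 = -0.01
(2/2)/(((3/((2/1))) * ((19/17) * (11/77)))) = 238/57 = 4.18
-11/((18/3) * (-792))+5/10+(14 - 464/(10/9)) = -870691/2160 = -403.10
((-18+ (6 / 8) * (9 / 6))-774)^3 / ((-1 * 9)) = 28141743087 / 512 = 54964341.97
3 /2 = 1.50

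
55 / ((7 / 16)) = 880 / 7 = 125.71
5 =5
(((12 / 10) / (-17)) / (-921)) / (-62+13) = -2 / 1278655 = -0.00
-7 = -7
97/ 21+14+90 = 2281/ 21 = 108.62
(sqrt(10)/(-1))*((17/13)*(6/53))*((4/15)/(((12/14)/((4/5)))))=-0.12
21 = 21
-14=-14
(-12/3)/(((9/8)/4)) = -128/9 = -14.22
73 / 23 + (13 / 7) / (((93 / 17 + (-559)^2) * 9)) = 24431134813 / 7697479230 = 3.17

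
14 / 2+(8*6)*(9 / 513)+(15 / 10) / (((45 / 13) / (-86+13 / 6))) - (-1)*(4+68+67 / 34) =2644493 / 58140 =45.48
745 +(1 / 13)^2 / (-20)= 2518099 / 3380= 745.00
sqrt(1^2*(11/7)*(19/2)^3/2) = 19*sqrt(1463)/28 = 25.95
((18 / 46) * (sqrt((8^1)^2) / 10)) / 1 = 36 / 115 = 0.31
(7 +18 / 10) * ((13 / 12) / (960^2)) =143 / 13824000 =0.00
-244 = -244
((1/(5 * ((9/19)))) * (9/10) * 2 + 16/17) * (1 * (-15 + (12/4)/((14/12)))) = -62901/2975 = -21.14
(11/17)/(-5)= -11/85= -0.13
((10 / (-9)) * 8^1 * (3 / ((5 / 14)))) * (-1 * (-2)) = -448 / 3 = -149.33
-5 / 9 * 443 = -2215 / 9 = -246.11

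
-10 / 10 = -1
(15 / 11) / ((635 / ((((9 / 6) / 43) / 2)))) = 9 / 240284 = 0.00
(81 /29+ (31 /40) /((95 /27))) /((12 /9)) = 996219 /440800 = 2.26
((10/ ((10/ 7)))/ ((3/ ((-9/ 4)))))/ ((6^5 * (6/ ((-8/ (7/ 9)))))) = 1/ 864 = 0.00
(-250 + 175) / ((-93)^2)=-25 / 2883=-0.01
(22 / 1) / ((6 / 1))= 11 / 3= 3.67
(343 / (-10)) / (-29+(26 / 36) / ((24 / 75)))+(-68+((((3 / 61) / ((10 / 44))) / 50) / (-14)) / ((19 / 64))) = -260561985956 / 3905395375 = -66.72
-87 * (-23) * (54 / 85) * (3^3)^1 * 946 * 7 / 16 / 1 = 14205446.23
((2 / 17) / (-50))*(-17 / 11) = 1 / 275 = 0.00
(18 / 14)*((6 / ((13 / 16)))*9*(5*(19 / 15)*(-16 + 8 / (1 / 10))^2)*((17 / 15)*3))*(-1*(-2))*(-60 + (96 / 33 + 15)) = -3175473217536 / 5005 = -634460183.32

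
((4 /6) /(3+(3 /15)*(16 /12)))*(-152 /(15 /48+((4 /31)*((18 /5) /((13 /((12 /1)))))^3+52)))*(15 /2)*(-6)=24.47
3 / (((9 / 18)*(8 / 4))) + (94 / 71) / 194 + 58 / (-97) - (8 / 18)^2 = 1233598 / 557847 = 2.21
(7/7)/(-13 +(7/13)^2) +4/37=0.03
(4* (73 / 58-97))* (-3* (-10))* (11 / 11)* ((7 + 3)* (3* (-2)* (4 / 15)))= 5330880 / 29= 183823.45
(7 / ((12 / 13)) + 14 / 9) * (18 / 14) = 47 / 4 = 11.75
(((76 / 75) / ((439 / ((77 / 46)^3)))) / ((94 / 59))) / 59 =8674127 / 75312513300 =0.00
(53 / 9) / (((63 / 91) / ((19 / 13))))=1007 / 81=12.43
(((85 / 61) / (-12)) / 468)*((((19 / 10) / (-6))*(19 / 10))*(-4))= -0.00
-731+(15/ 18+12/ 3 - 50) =-4657/ 6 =-776.17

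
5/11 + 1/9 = 56/99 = 0.57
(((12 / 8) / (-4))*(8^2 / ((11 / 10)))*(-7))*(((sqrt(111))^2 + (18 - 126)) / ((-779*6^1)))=-840 / 8569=-0.10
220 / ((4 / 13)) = 715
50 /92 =25 /46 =0.54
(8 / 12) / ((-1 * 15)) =-2 / 45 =-0.04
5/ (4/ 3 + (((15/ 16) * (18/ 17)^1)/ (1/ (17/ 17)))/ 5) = 3.26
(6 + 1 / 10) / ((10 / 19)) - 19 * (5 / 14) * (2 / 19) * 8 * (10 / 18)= 53017 / 6300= 8.42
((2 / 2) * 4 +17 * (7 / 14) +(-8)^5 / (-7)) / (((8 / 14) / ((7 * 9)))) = 4139793 / 8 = 517474.12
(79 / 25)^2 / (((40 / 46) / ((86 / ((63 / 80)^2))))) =790060672 / 496125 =1592.46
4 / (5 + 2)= 4 / 7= 0.57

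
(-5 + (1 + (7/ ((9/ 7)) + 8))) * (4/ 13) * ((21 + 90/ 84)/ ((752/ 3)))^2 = 8115885/ 360226048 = 0.02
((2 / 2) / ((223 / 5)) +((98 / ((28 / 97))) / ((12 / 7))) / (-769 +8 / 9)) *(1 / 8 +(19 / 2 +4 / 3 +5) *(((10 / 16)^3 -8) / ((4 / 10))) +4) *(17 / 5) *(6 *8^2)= 411855765563 / 4424320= 93089.05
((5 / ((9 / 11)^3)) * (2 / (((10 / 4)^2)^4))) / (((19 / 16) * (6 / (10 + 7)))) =92680192 / 3246328125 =0.03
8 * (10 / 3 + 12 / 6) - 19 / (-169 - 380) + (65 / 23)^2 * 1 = 14720872 / 290421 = 50.69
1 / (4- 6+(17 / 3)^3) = 27 / 4859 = 0.01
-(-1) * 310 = 310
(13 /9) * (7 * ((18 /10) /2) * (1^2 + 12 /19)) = 2821 /190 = 14.85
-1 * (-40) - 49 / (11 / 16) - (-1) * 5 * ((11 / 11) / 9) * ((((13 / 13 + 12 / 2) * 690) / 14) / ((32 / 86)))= 255463 / 528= 483.83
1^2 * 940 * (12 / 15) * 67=50384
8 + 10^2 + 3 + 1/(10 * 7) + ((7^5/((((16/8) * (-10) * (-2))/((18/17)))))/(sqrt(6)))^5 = 7771/70 + 2932917071205091238064909 * sqrt(6)/36348339200000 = 197647277551.15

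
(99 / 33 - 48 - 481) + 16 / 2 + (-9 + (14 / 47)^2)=-1163947 / 2209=-526.91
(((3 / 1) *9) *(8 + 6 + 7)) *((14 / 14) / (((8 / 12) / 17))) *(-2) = -28917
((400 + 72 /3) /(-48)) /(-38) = 0.23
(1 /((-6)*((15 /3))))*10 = -1 /3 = -0.33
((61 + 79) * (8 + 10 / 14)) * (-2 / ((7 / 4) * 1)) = -9760 / 7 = -1394.29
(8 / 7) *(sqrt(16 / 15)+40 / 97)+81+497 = 32 *sqrt(15) / 105+392782 / 679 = 579.65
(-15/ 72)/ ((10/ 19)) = -19/ 48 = -0.40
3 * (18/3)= 18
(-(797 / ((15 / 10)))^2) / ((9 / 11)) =-27949196 / 81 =-345051.80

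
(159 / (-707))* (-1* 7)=159 / 101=1.57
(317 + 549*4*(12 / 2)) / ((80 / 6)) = 40479 / 40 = 1011.98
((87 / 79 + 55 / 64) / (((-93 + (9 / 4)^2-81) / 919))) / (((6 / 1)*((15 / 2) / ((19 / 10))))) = -173090893 / 384366600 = -0.45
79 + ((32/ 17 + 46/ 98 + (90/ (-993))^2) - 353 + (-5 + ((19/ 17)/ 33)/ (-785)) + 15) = -618570026360656/ 2364202028265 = -261.64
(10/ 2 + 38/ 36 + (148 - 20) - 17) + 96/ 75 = 53251/ 450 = 118.34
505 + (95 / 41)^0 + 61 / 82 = 41553 / 82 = 506.74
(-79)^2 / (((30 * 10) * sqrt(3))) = 6241 * sqrt(3) / 900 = 12.01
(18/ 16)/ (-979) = -9/ 7832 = -0.00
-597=-597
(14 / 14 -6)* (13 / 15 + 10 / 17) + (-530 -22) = -28523 / 51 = -559.27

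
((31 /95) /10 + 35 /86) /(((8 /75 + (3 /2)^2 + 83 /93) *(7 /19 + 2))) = 9052 /158455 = 0.06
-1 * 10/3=-10/3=-3.33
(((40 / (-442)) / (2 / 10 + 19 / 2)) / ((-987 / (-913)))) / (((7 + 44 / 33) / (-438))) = 3199152 / 7052773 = 0.45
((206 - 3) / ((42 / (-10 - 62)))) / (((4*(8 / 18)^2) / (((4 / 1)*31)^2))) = -6772167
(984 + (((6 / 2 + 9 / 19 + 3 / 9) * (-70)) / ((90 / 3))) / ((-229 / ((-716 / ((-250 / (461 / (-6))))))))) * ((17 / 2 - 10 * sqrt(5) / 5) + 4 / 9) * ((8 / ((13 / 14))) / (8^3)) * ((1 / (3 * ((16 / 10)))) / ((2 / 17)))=274439735758601 / 1055601331200 - 1704594632041 * sqrt(5) / 29322259200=129.99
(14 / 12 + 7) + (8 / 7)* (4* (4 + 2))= 1495 / 42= 35.60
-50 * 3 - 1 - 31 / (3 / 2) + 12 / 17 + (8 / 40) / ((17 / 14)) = -43553 / 255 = -170.80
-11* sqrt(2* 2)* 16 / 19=-352 / 19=-18.53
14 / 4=7 / 2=3.50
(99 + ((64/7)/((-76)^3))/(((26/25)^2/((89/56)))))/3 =179940377047/5452740384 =33.00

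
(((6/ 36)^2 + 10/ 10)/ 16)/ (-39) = -37/ 22464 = -0.00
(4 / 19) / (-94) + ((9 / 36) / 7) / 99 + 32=79208021 / 2475396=32.00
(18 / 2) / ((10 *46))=9 / 460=0.02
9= 9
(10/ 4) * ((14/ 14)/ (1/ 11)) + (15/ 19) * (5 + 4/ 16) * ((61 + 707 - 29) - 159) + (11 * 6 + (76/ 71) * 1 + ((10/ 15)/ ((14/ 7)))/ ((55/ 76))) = 1112470213/ 445170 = 2498.98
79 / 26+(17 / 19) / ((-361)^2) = 195612263 / 64378574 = 3.04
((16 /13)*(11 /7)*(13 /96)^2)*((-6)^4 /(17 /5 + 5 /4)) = 2145 /217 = 9.88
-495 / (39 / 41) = -6765 / 13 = -520.38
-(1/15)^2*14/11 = -14/2475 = -0.01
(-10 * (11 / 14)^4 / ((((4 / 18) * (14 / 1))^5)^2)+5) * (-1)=-28446482223376445755 / 5689347494685704192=-5.00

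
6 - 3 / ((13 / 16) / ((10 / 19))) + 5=2237 / 247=9.06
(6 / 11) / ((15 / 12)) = 24 / 55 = 0.44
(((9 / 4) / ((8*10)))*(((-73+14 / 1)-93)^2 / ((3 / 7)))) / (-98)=-1083 / 70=-15.47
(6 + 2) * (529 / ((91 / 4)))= 16928 / 91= 186.02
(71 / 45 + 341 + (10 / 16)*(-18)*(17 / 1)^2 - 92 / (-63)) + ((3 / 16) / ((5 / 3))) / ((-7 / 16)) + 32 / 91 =-15872861 / 5460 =-2907.12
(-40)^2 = 1600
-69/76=-0.91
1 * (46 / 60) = 23 / 30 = 0.77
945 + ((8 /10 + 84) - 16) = 5069 /5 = 1013.80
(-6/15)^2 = 4/25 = 0.16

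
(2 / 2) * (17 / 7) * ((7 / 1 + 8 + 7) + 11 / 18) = 6919 / 126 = 54.91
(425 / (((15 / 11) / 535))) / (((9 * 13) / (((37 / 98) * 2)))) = 18508325 / 17199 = 1076.13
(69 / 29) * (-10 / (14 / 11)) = -3795 / 203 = -18.69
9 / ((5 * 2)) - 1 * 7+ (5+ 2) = 9 / 10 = 0.90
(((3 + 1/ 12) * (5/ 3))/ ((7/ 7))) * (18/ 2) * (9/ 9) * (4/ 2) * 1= 185/ 2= 92.50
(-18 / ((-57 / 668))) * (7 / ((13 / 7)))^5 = 1132160797992 / 7054567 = 160486.22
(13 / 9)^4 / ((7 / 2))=57122 / 45927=1.24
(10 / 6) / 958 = 5 / 2874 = 0.00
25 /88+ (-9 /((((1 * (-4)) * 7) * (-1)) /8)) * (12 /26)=-7229 /8008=-0.90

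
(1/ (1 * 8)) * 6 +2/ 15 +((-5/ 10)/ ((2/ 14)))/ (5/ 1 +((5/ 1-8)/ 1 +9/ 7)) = -251/ 1380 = -0.18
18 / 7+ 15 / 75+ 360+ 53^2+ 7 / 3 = 333281 / 105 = 3174.10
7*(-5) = -35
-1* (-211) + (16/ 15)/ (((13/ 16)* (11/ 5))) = 90775/ 429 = 211.60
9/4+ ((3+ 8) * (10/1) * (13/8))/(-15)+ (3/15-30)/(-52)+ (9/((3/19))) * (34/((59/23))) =34349233/46020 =746.40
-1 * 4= -4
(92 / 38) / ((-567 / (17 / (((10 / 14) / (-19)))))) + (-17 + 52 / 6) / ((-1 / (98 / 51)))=123544 / 6885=17.94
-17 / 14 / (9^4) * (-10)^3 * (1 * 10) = 85000 / 45927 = 1.85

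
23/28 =0.82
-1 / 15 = -0.07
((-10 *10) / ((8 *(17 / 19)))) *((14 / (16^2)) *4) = -3325 / 1088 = -3.06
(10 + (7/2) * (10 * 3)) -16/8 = 113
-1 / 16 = -0.06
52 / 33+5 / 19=1153 / 627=1.84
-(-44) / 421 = 44 / 421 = 0.10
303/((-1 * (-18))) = 101/6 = 16.83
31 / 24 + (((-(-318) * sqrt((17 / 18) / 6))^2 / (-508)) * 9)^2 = 61570423241 / 774192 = 79528.62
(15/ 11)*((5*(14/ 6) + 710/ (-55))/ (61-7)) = -205/ 6534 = -0.03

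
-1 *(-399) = 399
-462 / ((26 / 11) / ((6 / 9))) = -1694 / 13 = -130.31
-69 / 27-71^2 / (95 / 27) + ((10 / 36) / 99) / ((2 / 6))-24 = -82345613 / 56430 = -1459.25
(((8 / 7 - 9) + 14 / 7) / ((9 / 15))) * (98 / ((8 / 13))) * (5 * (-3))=93275 / 4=23318.75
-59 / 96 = -0.61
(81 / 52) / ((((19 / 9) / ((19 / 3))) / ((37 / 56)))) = 8991 / 2912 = 3.09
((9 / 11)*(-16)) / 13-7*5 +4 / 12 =-15304 / 429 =-35.67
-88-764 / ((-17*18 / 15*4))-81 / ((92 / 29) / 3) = -728363 / 4692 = -155.24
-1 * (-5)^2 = -25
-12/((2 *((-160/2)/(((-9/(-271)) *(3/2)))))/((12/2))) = 243/10840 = 0.02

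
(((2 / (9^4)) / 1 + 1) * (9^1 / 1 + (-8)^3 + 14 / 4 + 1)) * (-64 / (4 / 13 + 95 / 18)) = 5444034752 / 952803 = 5713.70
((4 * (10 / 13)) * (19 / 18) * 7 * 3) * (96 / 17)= 85120 / 221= 385.16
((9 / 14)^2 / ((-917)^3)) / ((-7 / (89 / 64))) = 7209 / 67708328463104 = 0.00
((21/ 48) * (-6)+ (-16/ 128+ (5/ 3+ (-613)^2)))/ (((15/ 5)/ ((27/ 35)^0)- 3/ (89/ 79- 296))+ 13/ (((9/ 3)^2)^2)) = 945379470825/ 7976956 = 118513.81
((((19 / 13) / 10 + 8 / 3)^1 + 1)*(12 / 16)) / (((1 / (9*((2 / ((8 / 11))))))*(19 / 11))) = 1619343 / 39520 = 40.98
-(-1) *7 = 7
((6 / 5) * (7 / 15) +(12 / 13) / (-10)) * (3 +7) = 304 / 65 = 4.68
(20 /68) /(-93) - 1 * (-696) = 1100371 /1581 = 696.00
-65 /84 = -0.77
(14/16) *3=21/8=2.62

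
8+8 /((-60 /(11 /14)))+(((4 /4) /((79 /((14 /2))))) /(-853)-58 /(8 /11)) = -2033675213 /28302540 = -71.85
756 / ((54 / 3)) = 42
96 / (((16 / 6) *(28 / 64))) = 576 / 7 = 82.29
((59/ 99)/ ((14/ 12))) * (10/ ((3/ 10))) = 17.03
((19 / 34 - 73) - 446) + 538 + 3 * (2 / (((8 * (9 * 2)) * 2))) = 15977 / 816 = 19.58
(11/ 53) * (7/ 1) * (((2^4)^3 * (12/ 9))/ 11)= 114688/ 159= 721.31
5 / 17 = 0.29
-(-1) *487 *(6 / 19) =2922 / 19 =153.79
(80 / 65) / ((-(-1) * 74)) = 8 / 481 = 0.02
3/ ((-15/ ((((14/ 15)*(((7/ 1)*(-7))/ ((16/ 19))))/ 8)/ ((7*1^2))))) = 931/ 4800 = 0.19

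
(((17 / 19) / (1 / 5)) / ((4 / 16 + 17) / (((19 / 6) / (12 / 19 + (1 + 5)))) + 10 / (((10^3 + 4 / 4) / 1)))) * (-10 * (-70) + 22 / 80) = 9056600553 / 104461208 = 86.70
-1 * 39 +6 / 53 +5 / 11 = -22406 / 583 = -38.43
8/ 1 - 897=-889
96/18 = 16/3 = 5.33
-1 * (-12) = 12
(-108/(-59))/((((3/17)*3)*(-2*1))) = -102/59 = -1.73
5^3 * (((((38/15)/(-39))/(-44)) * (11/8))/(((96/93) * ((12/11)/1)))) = 161975/718848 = 0.23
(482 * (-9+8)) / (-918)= 241 / 459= 0.53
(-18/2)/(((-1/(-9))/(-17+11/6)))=2457/2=1228.50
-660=-660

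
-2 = -2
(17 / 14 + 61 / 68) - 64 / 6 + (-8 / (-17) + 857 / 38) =392543 / 27132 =14.47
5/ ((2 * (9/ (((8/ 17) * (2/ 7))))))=40/ 1071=0.04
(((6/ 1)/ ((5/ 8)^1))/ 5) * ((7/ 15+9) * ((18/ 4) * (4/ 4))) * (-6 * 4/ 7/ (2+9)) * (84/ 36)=-81792/ 1375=-59.49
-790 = -790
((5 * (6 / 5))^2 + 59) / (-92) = -95 / 92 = -1.03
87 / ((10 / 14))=609 / 5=121.80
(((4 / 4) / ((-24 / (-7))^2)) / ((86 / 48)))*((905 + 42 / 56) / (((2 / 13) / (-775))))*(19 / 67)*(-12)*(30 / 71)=509746589625 / 1636408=311503.36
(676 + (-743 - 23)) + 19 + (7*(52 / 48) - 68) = -131.42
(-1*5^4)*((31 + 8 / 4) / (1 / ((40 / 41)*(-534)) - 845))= 440550000 / 18049241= 24.41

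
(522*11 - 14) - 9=5719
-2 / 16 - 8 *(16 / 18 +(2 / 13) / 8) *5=-34117 / 936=-36.45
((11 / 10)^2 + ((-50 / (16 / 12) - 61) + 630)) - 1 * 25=50771 / 100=507.71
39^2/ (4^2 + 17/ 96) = 146016/ 1553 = 94.02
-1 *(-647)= 647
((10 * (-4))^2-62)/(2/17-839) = -26146/14261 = -1.83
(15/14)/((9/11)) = 55/42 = 1.31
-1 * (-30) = 30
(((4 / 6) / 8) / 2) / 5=1 / 120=0.01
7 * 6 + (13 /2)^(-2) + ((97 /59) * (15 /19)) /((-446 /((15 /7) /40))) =198841740107 /4731678224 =42.02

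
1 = 1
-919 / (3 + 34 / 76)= -34922 / 131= -266.58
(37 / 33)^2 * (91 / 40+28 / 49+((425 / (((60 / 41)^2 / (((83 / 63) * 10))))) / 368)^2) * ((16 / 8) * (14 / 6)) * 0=0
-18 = -18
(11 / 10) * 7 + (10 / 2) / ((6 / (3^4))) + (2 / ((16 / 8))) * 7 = 411 / 5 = 82.20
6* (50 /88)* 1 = 75 /22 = 3.41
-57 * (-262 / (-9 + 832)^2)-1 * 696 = -471406050 / 677329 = -695.98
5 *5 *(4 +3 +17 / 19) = 3750 / 19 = 197.37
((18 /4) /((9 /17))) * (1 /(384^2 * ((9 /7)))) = 0.00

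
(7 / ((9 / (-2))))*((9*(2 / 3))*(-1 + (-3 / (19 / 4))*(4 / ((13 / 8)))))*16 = 282688 / 741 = 381.50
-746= -746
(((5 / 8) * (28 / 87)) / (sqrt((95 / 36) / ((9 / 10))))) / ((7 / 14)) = 21 * sqrt(38) / 551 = 0.23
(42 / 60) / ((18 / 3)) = 7 / 60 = 0.12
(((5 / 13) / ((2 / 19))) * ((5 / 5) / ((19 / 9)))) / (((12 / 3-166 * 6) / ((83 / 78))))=-1245 / 670592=-0.00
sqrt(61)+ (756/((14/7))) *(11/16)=sqrt(61)+ 2079/8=267.69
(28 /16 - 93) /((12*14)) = -365 /672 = -0.54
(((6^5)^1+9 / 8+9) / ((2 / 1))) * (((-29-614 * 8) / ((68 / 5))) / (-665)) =307769949 / 144704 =2126.89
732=732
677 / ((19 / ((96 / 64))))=2031 / 38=53.45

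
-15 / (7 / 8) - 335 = -2465 / 7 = -352.14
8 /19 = 0.42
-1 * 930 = -930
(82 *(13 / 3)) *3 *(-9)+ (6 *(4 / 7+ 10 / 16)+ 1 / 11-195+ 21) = -3006305 / 308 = -9760.73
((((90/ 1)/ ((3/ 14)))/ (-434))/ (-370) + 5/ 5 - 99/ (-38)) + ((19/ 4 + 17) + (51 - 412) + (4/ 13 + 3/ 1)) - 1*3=-380013047/ 1133236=-335.33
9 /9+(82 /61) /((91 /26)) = 591 /427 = 1.38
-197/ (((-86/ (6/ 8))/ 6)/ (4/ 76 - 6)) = -200349/ 3268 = -61.31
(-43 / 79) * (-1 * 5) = 215 / 79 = 2.72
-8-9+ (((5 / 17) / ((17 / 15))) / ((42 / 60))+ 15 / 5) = -27572 / 2023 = -13.63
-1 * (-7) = 7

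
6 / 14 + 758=5309 / 7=758.43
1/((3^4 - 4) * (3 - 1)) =1/154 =0.01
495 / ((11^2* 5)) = 9 / 11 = 0.82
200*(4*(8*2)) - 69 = 12731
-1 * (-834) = 834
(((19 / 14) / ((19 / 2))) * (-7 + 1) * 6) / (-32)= 9 / 56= 0.16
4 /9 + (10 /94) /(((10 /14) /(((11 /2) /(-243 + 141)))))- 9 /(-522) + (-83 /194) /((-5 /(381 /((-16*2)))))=-3658097357 /6473050560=-0.57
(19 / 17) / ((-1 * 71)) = -19 / 1207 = -0.02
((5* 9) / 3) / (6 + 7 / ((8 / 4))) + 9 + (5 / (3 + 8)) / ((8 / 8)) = 2306 / 209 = 11.03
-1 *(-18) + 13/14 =265/14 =18.93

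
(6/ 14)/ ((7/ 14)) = 6/ 7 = 0.86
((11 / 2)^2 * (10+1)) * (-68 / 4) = -22627 / 4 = -5656.75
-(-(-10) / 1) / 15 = -2 / 3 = -0.67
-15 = -15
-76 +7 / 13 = -981 / 13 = -75.46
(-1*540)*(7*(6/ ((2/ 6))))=-68040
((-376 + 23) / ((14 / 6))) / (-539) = 0.28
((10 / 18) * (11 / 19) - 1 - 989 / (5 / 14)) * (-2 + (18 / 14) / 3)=26050706 / 5985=4352.67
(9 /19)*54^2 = 1381.26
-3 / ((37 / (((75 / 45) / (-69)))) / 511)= 2555 / 2553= 1.00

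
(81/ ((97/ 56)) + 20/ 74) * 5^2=4220050/ 3589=1175.83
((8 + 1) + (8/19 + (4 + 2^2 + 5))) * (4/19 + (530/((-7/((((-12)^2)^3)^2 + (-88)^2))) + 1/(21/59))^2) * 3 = 11065983538842425061263335799491474/361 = 30653694013413919837294560000000.00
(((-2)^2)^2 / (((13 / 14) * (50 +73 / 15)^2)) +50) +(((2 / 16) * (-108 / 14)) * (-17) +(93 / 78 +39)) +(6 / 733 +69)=2441090599729 / 13901500396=175.60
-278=-278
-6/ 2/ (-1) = 3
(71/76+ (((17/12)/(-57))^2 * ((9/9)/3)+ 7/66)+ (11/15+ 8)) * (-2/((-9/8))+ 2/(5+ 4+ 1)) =67150625579/3473830800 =19.33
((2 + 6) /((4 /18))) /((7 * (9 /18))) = 10.29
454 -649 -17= -212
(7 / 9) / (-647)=-7 / 5823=-0.00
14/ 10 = 7/ 5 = 1.40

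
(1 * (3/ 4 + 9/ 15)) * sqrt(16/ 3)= 9 * sqrt(3)/ 5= 3.12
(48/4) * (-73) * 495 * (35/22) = -689850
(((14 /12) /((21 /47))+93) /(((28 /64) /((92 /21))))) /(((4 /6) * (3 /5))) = 3166640 /1323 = 2393.53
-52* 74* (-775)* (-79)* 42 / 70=-141356280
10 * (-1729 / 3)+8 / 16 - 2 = -34589 / 6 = -5764.83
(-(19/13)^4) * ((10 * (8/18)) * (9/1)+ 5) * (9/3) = -615.99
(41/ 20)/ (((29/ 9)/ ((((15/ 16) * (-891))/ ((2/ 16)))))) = -986337/ 232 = -4251.45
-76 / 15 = -5.07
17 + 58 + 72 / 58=2211 / 29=76.24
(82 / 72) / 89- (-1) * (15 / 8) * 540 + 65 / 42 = 22743347 / 22428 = 1014.06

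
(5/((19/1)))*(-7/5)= -7/19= -0.37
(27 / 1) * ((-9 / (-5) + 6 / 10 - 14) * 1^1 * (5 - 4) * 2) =-3132 / 5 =-626.40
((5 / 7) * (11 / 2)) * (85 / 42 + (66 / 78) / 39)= 798545 / 99372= 8.04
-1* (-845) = 845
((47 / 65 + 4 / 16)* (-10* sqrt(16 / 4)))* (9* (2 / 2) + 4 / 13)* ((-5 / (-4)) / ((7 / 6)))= -459195 / 2366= -194.08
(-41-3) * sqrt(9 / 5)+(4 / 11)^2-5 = -132 * sqrt(5) / 5-589 / 121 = -63.90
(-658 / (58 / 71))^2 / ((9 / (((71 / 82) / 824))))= 38740644551 / 511422192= 75.75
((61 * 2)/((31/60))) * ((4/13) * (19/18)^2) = 880840/10881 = 80.95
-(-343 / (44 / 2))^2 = -243.08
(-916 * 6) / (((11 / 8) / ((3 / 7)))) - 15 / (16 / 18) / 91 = -13719501 / 8008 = -1713.22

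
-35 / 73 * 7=-245 / 73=-3.36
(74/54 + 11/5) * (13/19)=6266/2565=2.44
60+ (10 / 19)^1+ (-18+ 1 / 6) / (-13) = 91733 / 1482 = 61.90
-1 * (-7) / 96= 7 / 96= 0.07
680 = 680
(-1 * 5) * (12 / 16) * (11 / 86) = -165 / 344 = -0.48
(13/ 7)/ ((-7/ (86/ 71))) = -1118/ 3479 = -0.32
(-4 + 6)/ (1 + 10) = 2/ 11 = 0.18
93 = 93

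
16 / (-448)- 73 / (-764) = 80 / 1337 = 0.06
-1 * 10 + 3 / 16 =-157 / 16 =-9.81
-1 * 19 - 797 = -816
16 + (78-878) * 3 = -2384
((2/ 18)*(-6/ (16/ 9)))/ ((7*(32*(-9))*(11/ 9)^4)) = 2187/ 26236672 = 0.00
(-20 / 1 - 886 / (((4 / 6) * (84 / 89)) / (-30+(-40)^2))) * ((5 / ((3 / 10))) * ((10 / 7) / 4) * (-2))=1289603125 / 49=26318431.12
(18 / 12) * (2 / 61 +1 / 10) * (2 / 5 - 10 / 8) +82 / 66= 864077 / 805200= 1.07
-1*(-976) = 976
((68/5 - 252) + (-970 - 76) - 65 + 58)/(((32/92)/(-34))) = 2524687/20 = 126234.35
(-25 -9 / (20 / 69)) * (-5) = 1121 / 4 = 280.25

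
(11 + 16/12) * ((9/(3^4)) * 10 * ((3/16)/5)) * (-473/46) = -17501/3312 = -5.28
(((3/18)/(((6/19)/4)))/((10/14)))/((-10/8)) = -532/225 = -2.36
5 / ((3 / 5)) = 25 / 3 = 8.33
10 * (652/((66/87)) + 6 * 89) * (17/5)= 521152/11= 47377.45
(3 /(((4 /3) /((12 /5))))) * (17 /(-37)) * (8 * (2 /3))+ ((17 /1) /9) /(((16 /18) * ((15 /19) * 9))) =-516817 /39960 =-12.93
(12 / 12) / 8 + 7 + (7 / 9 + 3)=785 / 72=10.90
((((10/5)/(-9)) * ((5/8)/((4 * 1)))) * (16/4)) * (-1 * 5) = 25/36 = 0.69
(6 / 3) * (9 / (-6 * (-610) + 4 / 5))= 0.00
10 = 10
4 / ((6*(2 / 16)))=16 / 3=5.33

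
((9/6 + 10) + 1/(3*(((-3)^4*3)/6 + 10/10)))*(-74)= -212047/249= -851.59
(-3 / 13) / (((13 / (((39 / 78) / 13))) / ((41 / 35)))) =-123 / 153790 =-0.00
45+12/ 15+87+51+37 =220.80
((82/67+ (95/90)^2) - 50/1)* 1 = -1034645/21708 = -47.66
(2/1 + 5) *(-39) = -273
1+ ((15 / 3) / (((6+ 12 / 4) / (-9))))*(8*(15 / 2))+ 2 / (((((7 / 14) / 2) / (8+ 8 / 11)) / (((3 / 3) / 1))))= -2521 / 11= -229.18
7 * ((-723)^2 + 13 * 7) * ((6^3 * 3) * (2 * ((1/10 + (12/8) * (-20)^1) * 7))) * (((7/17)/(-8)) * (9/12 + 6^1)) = 5863221328419/17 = 344895372259.94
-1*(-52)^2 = -2704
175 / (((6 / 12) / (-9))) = -3150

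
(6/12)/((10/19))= 19/20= 0.95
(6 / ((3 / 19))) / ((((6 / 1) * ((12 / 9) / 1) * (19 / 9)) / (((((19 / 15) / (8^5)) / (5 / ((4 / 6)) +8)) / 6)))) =19 / 20316160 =0.00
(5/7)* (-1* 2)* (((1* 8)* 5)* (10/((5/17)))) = -13600/7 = -1942.86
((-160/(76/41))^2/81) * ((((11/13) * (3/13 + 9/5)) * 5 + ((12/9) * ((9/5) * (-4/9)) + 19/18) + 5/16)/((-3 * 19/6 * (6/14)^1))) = -200.91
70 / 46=1.52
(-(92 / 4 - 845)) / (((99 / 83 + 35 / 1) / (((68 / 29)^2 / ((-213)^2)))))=26289752 / 9551550693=0.00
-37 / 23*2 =-74 / 23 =-3.22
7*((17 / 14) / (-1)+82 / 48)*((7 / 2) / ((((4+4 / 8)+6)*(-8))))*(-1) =83 / 576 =0.14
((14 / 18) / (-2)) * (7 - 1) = -7 / 3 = -2.33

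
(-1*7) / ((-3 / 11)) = 77 / 3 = 25.67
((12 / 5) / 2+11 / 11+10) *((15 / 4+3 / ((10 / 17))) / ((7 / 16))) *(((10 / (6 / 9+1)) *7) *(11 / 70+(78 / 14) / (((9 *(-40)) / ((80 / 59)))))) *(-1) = -176412 / 125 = -1411.30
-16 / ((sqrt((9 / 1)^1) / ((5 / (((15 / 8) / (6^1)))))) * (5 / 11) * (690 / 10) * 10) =-1408 / 5175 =-0.27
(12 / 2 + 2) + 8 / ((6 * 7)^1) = 172 / 21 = 8.19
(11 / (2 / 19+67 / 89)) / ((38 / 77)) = 75383 / 2902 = 25.98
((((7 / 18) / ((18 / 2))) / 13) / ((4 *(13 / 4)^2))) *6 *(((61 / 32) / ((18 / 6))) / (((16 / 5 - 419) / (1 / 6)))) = -305 / 2536954992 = -0.00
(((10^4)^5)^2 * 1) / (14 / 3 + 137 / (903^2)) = 8154090000000000000000000000000000000000000000 / 3805379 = 2142779996420855846421605000000000000000.00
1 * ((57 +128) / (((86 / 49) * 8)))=13.18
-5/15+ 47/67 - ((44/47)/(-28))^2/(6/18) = 7936871/21756441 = 0.36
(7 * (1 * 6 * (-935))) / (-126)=935 / 3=311.67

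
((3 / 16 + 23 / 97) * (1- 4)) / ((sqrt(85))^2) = -1977 / 131920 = -0.01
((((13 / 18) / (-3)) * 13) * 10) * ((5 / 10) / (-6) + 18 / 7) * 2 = -176605 / 1134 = -155.74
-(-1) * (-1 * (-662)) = 662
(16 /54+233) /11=6299 /297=21.21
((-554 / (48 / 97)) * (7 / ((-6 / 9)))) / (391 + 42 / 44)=2068913 / 68984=29.99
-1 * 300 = -300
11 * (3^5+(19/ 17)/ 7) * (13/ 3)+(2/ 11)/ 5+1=227601989/ 19635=11591.65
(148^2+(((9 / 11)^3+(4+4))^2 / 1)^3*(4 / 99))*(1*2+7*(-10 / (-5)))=602604.72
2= 2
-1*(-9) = 9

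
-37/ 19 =-1.95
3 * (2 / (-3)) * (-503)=1006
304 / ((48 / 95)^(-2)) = 36864 / 475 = 77.61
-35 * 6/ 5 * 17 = -714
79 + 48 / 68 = 1355 / 17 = 79.71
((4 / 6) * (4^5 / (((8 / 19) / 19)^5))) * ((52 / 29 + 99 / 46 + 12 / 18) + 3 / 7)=643827796617.16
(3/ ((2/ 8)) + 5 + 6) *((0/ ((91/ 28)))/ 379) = 0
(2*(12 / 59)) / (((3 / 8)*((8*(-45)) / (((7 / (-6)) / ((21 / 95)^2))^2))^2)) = 265368172515625 / 97567287202224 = 2.72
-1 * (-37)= 37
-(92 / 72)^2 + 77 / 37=5375 / 11988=0.45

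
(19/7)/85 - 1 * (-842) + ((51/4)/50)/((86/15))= 344712399/409360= 842.08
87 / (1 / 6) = 522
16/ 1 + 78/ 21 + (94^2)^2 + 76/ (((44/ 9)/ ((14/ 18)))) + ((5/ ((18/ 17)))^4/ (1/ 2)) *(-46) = 157680429902729/ 2020788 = 78029179.66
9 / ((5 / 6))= 54 / 5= 10.80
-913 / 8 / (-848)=913 / 6784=0.13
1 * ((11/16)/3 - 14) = -13.77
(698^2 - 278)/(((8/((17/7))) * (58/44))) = 45527581/406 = 112136.90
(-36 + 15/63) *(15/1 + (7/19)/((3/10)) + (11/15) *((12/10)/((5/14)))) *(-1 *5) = 100018931/29925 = 3342.32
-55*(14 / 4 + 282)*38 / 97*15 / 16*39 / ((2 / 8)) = -349066575 / 388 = -899656.12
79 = 79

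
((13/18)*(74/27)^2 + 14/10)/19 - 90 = -55872653/623295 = -89.64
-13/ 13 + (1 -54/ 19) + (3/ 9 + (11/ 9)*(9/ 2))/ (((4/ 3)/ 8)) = 611/ 19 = 32.16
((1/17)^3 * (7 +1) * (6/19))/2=24/93347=0.00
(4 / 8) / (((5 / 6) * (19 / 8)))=24 / 95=0.25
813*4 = 3252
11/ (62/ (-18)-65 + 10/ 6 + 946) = 99/ 7913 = 0.01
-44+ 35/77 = -479/11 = -43.55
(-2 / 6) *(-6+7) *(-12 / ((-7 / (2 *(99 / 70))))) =-396 / 245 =-1.62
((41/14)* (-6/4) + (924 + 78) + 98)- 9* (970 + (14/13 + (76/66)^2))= -337201703/44044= -7656.02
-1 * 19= -19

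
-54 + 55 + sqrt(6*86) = 1 + 2*sqrt(129) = 23.72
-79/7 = -11.29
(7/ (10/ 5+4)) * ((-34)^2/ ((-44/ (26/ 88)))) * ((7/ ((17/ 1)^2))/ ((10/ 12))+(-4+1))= 26.91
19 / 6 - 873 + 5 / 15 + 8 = -861.50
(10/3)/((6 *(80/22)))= 11/72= 0.15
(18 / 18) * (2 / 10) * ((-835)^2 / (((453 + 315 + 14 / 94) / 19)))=124524385 / 36103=3449.14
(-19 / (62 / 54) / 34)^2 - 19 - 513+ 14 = -575191319 / 1110916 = -517.76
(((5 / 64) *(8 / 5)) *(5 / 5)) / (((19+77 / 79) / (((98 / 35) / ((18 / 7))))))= 3871 / 568080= 0.01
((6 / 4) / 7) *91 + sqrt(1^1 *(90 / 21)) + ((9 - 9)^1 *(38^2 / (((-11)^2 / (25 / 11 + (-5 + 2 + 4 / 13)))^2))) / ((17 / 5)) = sqrt(210) / 7 + 39 / 2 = 21.57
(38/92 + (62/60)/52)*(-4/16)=-15533/143520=-0.11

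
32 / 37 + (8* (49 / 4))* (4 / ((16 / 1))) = 1877 / 74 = 25.36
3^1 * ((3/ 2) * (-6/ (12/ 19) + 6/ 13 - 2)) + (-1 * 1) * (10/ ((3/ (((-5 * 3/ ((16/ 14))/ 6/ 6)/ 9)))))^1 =-834617/ 16848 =-49.54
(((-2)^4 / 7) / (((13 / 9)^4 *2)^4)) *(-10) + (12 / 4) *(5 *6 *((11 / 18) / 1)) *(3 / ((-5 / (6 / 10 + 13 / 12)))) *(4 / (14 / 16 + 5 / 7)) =-289805164238425409606042 / 2072772737605605204715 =-139.82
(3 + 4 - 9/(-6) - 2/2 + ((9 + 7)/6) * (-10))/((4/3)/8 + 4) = -23/5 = -4.60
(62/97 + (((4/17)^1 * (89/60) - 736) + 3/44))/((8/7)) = -5599079801/8706720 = -643.08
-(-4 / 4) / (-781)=-1 / 781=-0.00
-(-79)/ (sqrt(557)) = 79 * sqrt(557)/ 557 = 3.35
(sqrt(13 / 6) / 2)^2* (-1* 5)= -65 / 24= -2.71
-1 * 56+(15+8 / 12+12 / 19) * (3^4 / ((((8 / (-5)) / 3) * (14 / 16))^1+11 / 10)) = 732274 / 361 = 2028.46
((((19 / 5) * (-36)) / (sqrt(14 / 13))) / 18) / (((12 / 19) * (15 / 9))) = -6.96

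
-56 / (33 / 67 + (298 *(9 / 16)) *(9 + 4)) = -30016 / 1168275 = -0.03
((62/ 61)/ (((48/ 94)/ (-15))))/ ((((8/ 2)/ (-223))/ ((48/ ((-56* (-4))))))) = 4873665/ 13664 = 356.68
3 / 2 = 1.50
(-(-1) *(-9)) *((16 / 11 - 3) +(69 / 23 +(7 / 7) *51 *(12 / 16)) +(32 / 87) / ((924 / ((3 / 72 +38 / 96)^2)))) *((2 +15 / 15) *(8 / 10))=-994839 / 1160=-857.62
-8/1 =-8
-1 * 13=-13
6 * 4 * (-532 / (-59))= 216.41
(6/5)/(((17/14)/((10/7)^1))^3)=9600/4913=1.95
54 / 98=27 / 49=0.55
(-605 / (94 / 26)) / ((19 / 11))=-86515 / 893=-96.88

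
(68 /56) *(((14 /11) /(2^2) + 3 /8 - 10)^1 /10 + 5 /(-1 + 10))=-50507 /110880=-0.46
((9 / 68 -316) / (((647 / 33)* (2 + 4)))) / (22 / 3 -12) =0.58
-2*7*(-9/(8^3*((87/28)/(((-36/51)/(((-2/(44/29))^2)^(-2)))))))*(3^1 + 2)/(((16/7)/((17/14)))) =-0.45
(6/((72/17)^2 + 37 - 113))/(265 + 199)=-867/3892960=-0.00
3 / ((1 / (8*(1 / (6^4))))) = 0.02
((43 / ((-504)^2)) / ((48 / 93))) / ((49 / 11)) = 14663 / 199148544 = 0.00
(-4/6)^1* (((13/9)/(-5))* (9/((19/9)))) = 78/95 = 0.82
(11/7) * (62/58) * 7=341/29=11.76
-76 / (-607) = 76 / 607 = 0.13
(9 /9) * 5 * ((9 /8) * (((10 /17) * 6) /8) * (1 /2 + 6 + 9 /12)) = 19575 /1088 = 17.99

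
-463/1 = -463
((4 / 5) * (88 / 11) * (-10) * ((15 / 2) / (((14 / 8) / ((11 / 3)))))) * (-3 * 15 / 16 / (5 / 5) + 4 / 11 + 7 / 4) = 702.86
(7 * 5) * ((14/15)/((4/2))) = 49/3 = 16.33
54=54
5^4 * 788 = 492500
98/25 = 3.92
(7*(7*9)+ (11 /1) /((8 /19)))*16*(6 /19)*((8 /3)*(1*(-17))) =-2032928 /19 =-106996.21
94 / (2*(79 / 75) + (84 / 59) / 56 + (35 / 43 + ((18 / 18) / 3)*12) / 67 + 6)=2396703900 / 209174639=11.46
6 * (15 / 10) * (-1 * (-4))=36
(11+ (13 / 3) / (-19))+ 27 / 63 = 11.20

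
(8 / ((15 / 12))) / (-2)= -3.20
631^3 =251239591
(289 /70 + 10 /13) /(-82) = -4457 /74620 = -0.06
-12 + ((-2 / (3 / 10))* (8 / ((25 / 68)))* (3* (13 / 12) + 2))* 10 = -7628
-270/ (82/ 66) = -8910/ 41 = -217.32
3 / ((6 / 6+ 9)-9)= 3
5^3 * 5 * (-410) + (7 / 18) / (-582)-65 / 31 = -83219406157 / 324756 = -256252.10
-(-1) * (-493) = -493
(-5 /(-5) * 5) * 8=40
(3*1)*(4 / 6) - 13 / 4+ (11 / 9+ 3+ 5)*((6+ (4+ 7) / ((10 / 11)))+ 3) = 34801 / 180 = 193.34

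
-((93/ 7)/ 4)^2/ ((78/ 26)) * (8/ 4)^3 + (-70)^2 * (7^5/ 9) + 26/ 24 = 9150449.44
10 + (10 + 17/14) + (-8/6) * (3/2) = 269/14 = 19.21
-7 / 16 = -0.44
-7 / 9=-0.78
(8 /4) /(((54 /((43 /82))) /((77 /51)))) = 3311 /112914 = 0.03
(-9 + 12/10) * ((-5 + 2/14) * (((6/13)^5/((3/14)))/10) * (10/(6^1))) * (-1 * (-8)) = 705024/142805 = 4.94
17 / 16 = 1.06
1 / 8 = 0.12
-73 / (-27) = 73 / 27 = 2.70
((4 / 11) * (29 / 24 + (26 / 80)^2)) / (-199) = -6307 / 2626800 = -0.00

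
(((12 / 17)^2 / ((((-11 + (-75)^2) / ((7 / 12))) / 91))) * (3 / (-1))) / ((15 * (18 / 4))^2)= -728 / 234675225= -0.00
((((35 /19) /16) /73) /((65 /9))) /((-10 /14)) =-441 /1442480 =-0.00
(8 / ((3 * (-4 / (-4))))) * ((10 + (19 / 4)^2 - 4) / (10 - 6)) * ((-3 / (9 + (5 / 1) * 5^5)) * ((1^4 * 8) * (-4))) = 914 / 7817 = 0.12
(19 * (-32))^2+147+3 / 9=1109434 / 3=369811.33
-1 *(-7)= 7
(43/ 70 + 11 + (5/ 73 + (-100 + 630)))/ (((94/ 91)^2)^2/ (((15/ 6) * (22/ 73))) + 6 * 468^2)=298281379743347/ 723643341715765088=0.00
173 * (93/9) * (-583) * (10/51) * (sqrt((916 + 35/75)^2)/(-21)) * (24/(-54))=-343854150904/86751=-3963690.92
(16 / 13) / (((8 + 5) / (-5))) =-80 / 169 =-0.47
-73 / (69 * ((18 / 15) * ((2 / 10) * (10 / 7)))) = -2555 / 828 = -3.09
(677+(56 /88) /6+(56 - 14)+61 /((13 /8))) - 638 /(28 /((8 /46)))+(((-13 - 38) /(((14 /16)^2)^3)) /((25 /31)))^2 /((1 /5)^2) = 3394819814556785090939 /6828599040613350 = 497147.33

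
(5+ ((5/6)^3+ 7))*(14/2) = 19019/216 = 88.05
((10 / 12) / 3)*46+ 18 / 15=629 / 45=13.98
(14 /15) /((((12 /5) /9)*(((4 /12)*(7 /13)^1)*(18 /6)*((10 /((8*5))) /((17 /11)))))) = 442 /11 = 40.18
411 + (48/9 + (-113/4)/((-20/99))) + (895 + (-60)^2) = 1212281/240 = 5051.17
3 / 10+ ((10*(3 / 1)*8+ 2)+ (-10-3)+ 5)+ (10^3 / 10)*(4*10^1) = 4234.30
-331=-331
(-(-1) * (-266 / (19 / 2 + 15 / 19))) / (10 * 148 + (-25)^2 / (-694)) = -7014952 / 401359545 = -0.02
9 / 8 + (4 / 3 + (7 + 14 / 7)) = 275 / 24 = 11.46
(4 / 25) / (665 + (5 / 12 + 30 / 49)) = 2352 / 9790625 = 0.00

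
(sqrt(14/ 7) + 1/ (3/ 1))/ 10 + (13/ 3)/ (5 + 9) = sqrt(2)/ 10 + 12/ 35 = 0.48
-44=-44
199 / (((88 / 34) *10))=3383 / 440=7.69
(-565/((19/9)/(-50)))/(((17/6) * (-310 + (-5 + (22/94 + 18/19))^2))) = -2134225350/133495951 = -15.99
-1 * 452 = -452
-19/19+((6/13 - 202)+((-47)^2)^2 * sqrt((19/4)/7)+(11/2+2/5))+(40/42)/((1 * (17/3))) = 4019462.57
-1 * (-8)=8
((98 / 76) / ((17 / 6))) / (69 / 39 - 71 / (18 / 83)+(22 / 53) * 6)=-1823094 / 1294405381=-0.00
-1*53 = -53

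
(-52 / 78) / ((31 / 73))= -146 / 93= -1.57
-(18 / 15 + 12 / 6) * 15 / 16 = -3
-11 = -11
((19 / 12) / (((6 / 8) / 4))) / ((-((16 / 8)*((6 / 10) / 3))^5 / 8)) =-59375 / 9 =-6597.22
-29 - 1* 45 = -74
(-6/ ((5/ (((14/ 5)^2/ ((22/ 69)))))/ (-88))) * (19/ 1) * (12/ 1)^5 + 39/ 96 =49105056302681/ 4000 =12276264075.67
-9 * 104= -936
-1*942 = -942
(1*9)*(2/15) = 6/5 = 1.20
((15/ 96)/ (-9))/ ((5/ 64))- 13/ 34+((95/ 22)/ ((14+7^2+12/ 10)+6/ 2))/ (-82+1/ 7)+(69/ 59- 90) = -54278920601/ 606903264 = -89.44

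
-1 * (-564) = 564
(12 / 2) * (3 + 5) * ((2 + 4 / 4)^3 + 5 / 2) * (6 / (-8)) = -1062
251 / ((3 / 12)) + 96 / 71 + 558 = 110998 / 71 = 1563.35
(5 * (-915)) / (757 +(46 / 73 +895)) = -111325 / 40214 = -2.77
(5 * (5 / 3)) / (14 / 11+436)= 55 / 2886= 0.02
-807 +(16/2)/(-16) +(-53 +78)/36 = -29045/36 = -806.81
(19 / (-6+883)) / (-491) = -19 / 430607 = -0.00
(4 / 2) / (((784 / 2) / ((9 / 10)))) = 0.00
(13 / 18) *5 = 65 / 18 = 3.61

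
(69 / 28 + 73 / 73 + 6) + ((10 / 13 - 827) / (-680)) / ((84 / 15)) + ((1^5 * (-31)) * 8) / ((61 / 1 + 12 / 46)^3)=1340468695931805 / 138475605029216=9.68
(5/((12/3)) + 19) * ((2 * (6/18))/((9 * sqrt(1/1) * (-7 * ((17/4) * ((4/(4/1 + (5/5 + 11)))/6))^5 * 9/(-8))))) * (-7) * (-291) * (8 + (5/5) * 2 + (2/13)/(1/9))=468219617869824/18458141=25366564.16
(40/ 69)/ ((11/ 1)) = 40/ 759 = 0.05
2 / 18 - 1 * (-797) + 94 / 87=208328 / 261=798.19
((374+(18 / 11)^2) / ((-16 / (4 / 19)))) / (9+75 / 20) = -45578 / 117249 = -0.39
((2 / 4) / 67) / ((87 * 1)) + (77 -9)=792745 / 11658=68.00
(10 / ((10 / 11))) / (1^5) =11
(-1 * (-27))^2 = 729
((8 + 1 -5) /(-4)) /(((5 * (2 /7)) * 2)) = -7 /20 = -0.35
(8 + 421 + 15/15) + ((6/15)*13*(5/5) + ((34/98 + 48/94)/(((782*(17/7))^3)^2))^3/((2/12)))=18998731672433728256487164020512627380881671558639623598699242138785763592755226409/43655173879673088824648814385369088650922958544668252754364063739296331626577920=435.20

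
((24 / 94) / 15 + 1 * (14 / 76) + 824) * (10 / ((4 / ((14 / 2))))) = 51520819 / 3572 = 14423.52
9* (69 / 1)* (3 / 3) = 621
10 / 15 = 2 / 3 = 0.67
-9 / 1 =-9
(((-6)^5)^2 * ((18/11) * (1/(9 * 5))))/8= 15116544/55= 274846.25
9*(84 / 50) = 378 / 25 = 15.12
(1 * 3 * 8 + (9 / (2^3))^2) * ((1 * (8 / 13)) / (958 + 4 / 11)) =0.02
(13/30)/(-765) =-13/22950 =-0.00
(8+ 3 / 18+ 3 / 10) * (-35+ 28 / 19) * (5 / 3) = -80899 / 171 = -473.09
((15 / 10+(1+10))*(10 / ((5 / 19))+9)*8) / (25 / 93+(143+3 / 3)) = 437100 / 13417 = 32.58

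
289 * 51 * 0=0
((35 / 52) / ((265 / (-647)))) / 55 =-4529 / 151580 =-0.03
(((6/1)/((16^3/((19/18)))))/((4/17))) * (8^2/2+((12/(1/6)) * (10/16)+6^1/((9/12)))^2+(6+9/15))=18.71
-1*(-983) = 983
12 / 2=6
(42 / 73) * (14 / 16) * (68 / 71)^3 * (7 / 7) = 11555376 / 26127503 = 0.44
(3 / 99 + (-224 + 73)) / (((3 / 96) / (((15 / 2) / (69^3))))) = -0.11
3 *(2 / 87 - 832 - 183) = -88303 / 29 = -3044.93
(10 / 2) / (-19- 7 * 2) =-5 / 33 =-0.15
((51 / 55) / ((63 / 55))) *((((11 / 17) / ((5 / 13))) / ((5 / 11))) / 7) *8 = 12584 / 3675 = 3.42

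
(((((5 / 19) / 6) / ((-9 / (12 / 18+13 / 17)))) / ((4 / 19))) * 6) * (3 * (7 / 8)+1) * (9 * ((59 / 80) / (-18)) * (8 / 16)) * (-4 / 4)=-124903 / 940032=-0.13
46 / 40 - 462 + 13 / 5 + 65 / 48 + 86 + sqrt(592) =-17803 / 48 + 4 * sqrt(37) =-346.56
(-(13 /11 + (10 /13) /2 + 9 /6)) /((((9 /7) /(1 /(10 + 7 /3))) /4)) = -12278 /15873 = -0.77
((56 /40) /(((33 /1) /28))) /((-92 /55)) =-49 /69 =-0.71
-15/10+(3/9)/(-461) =-4151/2766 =-1.50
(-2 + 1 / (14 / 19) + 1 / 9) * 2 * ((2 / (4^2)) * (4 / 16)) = -67 / 2016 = -0.03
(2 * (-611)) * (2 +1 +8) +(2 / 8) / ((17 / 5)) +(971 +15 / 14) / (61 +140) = -1285607051 / 95676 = -13437.09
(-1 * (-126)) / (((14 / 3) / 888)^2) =31936032 / 7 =4562290.29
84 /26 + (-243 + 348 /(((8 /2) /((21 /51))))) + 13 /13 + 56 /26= -44375 /221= -200.79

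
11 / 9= 1.22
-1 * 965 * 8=-7720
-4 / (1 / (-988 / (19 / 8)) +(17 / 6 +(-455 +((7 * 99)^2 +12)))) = -4992 / 598801421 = -0.00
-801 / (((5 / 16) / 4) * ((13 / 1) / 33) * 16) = -105732 / 65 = -1626.65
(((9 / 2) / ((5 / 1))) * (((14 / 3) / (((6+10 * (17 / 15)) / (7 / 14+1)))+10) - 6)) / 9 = 229 / 520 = 0.44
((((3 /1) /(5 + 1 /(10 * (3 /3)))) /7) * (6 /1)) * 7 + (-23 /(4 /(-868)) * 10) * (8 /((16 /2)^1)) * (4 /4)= 848530 /17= 49913.53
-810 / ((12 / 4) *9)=-30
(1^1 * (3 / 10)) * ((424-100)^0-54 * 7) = -1131 / 10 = -113.10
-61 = -61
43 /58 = 0.74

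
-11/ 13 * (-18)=198/ 13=15.23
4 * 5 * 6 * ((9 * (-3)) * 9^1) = -29160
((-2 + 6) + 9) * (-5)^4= 8125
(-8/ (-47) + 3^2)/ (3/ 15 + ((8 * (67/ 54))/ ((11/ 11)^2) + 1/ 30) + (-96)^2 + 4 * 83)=116370/ 121293041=0.00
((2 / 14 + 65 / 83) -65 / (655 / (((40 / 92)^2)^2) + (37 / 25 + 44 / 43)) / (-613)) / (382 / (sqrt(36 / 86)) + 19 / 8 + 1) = -1010769494089050288 / 112739986377090014321687 + 19067355394667516544*sqrt(86) / 112739986377090014321687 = 0.00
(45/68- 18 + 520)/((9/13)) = 444353/612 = 726.07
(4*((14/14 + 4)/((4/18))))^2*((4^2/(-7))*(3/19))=-388800/133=-2923.31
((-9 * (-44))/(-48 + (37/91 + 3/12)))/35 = -20592/86165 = -0.24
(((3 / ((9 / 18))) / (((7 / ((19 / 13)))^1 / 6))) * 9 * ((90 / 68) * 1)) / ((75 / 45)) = 83106 / 1547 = 53.72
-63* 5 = -315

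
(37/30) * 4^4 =4736/15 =315.73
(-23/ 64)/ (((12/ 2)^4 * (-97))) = 23/ 8045568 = 0.00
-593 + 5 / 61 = -36168 / 61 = -592.92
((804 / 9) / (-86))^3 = -2406104 / 2146689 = -1.12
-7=-7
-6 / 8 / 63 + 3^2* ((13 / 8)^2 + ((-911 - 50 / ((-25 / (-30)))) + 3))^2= 721439286797 / 86016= 8387268.49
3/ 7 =0.43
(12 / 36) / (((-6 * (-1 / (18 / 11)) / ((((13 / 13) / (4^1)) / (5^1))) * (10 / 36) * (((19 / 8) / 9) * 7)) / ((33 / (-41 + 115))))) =0.00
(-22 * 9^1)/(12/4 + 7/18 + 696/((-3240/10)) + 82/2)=-10692/2281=-4.69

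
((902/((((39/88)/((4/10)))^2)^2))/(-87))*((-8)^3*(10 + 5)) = 443125935898624/8386223625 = 52839.75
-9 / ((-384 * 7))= 0.00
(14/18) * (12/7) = 4/3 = 1.33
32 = 32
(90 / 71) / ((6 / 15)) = 225 / 71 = 3.17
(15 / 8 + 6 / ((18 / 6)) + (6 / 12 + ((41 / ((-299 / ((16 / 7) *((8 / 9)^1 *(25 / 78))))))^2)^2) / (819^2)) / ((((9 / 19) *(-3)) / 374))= -1019.84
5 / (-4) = -5 / 4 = -1.25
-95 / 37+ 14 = 423 / 37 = 11.43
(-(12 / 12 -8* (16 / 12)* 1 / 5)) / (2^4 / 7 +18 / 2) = 119 / 1185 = 0.10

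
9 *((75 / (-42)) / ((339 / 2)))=-75 / 791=-0.09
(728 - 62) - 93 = 573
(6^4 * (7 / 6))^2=2286144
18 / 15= 6 / 5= 1.20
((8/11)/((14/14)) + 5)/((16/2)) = 63/88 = 0.72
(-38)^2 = 1444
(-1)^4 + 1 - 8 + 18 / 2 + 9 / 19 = 3.47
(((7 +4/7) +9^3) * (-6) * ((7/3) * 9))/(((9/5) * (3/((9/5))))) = -30936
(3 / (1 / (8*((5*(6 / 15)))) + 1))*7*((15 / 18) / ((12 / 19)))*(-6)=-156.47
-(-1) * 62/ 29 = 62/ 29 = 2.14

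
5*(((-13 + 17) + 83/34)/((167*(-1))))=-1095/5678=-0.19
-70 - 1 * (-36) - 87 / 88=-3079 / 88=-34.99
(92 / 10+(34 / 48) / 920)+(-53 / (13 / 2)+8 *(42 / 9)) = 3672223 / 95680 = 38.38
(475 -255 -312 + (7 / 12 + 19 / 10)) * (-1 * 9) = 16113 / 20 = 805.65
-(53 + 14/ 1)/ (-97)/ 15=67/ 1455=0.05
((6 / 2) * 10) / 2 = 15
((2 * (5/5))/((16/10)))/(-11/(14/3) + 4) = 35/46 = 0.76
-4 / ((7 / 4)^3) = -0.75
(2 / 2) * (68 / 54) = 34 / 27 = 1.26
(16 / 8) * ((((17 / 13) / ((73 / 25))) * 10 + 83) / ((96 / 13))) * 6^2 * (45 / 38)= 11207295 / 11096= 1010.03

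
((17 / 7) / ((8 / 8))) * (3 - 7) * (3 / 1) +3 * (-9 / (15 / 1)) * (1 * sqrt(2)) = -204 / 7 - 9 * sqrt(2) / 5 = -31.69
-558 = -558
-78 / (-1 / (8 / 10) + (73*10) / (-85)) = 1768 / 223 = 7.93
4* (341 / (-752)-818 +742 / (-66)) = -20589733 / 6204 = -3318.78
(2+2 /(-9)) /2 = 8 /9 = 0.89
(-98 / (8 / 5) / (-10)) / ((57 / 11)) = 539 / 456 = 1.18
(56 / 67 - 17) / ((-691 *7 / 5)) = 5415 / 324079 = 0.02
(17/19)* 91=1547/19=81.42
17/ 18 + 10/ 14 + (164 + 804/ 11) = 330907/ 1386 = 238.75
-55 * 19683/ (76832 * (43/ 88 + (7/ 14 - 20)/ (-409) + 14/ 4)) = -324697329/ 93014740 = -3.49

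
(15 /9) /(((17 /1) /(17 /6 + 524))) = 15805 /306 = 51.65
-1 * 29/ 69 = -29/ 69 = -0.42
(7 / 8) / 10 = 7 / 80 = 0.09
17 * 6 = 102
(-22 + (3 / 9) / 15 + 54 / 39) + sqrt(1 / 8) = -12047 / 585 + sqrt(2) / 4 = -20.24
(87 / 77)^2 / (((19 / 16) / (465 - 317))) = 17923392 / 112651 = 159.11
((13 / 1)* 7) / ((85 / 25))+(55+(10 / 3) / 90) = 37547 / 459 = 81.80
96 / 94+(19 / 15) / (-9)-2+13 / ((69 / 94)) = 2421161 / 145935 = 16.59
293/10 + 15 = 443/10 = 44.30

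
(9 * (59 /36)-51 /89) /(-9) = -5047 /3204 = -1.58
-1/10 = -0.10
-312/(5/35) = -2184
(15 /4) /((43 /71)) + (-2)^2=1753 /172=10.19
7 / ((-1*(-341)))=0.02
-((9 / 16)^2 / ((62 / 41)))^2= -0.04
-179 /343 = -0.52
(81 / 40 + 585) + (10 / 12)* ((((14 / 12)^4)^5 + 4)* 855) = 231394325665020002663 / 12187194800209920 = 18986.68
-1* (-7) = 7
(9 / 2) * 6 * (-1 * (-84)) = 2268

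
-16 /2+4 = -4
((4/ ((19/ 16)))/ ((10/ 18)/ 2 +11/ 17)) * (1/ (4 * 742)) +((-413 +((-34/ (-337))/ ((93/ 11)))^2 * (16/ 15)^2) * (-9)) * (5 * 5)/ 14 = 26012020320948089065/ 3918949260487254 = 6637.50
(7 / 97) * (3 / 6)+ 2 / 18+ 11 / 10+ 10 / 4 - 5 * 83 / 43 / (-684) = 53654317 / 14264820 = 3.76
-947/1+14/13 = -12297/13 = -945.92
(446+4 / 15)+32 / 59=395426 / 885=446.81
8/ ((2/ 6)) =24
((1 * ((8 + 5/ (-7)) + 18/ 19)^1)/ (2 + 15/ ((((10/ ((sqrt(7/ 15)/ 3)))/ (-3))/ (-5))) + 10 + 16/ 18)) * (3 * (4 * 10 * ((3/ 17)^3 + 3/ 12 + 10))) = 27647716845600/ 29612748851 -1072540739700 * sqrt(105)/ 29612748851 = 562.51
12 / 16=3 / 4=0.75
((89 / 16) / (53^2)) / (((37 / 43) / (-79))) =-302333 / 1662928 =-0.18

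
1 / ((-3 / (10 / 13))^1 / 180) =-600 / 13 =-46.15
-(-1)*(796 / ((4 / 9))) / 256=1791 / 256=7.00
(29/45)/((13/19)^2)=10469/7605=1.38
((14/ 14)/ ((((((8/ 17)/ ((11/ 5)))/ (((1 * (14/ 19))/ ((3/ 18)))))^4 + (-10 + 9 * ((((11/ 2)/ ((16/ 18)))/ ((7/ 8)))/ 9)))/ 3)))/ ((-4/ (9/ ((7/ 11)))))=10090252039070511/ 2785855619495966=3.62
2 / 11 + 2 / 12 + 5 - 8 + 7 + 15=1277 / 66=19.35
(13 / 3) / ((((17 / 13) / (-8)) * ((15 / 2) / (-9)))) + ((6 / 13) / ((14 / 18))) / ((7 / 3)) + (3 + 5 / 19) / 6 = 100642921 / 3086265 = 32.61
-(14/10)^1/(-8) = 7/40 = 0.18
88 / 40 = 11 / 5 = 2.20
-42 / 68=-21 / 34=-0.62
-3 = -3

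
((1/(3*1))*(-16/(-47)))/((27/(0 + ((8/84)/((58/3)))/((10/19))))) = 152/3864105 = 0.00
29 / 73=0.40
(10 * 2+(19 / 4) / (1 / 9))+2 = 259 / 4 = 64.75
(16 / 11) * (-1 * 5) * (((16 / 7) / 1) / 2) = -640 / 77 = -8.31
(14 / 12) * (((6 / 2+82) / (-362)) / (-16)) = 595 / 34752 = 0.02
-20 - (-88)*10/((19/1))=500/19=26.32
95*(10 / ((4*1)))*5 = 2375 / 2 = 1187.50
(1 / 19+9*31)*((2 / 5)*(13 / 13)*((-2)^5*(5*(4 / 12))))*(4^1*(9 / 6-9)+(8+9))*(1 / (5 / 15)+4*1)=30878848 / 57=541734.18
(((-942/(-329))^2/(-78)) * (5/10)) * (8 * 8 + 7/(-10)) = -46808451/14071330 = -3.33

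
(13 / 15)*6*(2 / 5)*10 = 104 / 5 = 20.80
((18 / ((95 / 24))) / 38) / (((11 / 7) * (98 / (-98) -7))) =-189 / 19855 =-0.01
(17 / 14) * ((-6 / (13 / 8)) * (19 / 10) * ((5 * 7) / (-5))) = 3876 / 65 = 59.63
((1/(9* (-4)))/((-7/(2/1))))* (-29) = -29/126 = -0.23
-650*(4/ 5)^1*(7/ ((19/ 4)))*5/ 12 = -18200/ 57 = -319.30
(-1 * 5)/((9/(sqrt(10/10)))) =-0.56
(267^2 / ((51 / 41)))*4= 3897132 / 17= 229243.06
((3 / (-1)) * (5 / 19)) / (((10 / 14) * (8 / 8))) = -21 / 19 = -1.11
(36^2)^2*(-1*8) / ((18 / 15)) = -11197440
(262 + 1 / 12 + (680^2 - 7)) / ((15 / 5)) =5551861 / 36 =154218.36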